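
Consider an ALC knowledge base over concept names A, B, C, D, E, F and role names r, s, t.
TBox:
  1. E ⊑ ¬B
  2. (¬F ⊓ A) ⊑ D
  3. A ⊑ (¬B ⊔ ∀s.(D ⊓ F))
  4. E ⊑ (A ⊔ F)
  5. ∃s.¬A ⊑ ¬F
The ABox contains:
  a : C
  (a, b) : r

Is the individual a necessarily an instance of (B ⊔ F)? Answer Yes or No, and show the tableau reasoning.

No

1. a : (B ⊔ F)?  L(a) = {C} ∪ {(¬B ⊓ ¬F)}
   open: L(a) ⊇ {C, ¬A, ¬B, ¬E, ¬F} — a ∉ (B ⊔ F) possible
2. Hence a : (B ⊔ F): not entailed.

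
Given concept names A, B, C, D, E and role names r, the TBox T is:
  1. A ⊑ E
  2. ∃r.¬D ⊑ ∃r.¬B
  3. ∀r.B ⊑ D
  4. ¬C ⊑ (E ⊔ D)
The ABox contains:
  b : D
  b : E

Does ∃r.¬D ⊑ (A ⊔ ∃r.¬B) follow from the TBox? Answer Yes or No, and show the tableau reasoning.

1. ∃r.¬D ⊑ (A ⊔ ∃r.¬B)  ⇔  (∃r.¬D ⊓ (¬A ⊓ ∀r.B)) unsat w.r.t. T
   all branches close; clash {B, ¬B} at an ∃-successor
2. Hence ∃r.¬D ⊑ (A ⊔ ∃r.¬B): entailed.

Yes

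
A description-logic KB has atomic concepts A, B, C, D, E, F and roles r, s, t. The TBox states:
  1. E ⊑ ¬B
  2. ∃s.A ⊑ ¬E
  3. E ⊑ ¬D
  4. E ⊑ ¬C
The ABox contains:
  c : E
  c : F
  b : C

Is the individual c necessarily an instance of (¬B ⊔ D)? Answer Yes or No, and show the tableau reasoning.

Yes

1. c : (¬B ⊔ D)?  L(c) = {E, F} ∪ {(B ⊓ ¬D)}
   clash {B, ¬B} at c — c ∈ (¬B ⊔ D)
2. Hence c : (¬B ⊔ D): entailed.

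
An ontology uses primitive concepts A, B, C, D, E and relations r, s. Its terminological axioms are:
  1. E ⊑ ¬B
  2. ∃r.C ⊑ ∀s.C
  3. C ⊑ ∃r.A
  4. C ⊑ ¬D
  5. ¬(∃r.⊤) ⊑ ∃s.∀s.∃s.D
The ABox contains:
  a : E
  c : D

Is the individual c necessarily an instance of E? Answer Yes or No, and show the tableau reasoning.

1. c : E?  L(c) = {D} ∪ {¬E}
   open: L(c) ⊇ {D, ¬C, ¬E, ∀r.¬C, ∃r.⊤} (+ ∃-successors) — c ∉ E possible
2. Hence c : E: not entailed.

No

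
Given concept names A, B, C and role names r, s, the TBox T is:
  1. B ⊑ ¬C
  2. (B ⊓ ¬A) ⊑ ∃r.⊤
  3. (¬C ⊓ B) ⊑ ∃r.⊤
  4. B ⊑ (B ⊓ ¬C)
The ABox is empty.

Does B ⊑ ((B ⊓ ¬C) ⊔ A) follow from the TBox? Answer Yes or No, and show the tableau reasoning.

Yes

1. B ⊑ ((B ⊓ ¬C) ⊔ A)  ⇔  (B ⊓ ((¬B ⊔ C) ⊓ ¬A)) unsat w.r.t. T
   all branches close; clash {C, ¬C} at x₀
2. Hence B ⊑ ((B ⊓ ¬C) ⊔ A): entailed.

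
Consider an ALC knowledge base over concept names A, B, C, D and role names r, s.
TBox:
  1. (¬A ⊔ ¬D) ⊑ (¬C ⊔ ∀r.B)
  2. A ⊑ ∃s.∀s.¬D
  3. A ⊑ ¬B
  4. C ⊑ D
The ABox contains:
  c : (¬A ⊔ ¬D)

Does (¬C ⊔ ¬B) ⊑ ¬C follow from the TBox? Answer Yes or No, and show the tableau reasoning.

No

1. (¬C ⊔ ¬B) ⊑ ¬C  ⇔  ((¬C ⊔ ¬B) ⊓ C) unsat w.r.t. T
   apply at x₀: C⊑D
   open: L(x₀) ⊇ {C, D, ¬A, ¬B, ∀r.B}
2. Hence (¬C ⊔ ¬B) ⊑ ¬C: not entailed.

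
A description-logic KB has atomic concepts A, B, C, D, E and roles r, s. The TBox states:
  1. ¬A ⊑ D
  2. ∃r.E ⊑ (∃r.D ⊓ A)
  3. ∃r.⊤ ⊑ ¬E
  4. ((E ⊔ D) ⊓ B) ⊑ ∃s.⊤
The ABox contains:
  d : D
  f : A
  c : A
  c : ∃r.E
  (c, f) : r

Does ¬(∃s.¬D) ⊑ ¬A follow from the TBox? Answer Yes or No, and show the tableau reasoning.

No

1. ¬(∃s.¬D) ⊑ ¬A  ⇔  (∀s.D ⊓ A) unsat w.r.t. T
   open: L(x₀) ⊇ {A, ¬D, ¬E, ∀r.¬E, ∀r.⊥, …}
2. Hence ¬(∃s.¬D) ⊑ ¬A: not entailed.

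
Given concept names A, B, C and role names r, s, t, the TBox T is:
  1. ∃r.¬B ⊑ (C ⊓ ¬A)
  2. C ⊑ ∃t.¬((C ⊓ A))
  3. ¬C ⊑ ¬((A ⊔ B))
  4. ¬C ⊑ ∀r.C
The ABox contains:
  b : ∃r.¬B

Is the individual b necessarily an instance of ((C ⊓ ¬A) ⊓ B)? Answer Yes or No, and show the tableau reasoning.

1. b : ((C ⊓ ¬A) ⊓ B)?  L(b) = {∃r.¬B} ∪ {((¬C ⊔ A) ⊔ ¬B)}
   apply at b: ∃r.¬B⊑(C ⊓ ¬A)
   open: L(b) ⊇ {C, ¬A, ¬B, ∃r.¬B, ∃t.(¬C ⊔ ¬A)} (+ ∃-successors) — b ∉ ((C ⊓ ¬A) ⊓ B) possible
2. Hence b : ((C ⊓ ¬A) ⊓ B): not entailed.

No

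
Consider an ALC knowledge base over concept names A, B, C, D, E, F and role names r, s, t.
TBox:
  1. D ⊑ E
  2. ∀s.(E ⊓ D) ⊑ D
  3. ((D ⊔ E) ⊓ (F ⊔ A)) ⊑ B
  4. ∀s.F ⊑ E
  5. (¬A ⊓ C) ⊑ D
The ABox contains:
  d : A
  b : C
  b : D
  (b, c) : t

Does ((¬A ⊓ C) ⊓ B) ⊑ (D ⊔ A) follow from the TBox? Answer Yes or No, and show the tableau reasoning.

Yes

1. ((¬A ⊓ C) ⊓ B) ⊑ (D ⊔ A)  ⇔  (((¬A ⊓ C) ⊓ B) ⊓ (¬D ⊓ ¬A)) unsat w.r.t. T
   all branches close; clash {D, ¬D} at x₀
2. Hence ((¬A ⊓ C) ⊓ B) ⊑ (D ⊔ A): entailed.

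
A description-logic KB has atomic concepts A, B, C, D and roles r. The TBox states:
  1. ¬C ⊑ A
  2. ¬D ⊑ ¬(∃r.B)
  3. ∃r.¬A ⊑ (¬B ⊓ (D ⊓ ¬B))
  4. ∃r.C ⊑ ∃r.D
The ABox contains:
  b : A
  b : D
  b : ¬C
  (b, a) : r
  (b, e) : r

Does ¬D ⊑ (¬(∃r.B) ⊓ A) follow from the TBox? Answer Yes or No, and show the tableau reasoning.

No

1. ¬D ⊑ (¬(∃r.B) ⊓ A)  ⇔  (¬D ⊓ (∃r.B ⊔ ¬A)) unsat w.r.t. T
   apply at x₀: ¬D⊑¬(∃r.B)
   open: L(x₀) ⊇ {C, ¬A, ¬D, ∀r.A, ∀r.¬B, …}
2. Hence ¬D ⊑ (¬(∃r.B) ⊓ A): not entailed.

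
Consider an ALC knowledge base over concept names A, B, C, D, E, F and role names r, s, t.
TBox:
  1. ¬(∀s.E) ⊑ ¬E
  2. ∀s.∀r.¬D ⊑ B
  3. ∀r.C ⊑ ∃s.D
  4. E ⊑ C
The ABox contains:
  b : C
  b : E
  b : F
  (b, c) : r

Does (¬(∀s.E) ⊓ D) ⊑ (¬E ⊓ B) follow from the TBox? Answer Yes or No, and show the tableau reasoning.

1. (¬(∀s.E) ⊓ D) ⊑ (¬E ⊓ B)  ⇔  ((∃s.¬E ⊓ D) ⊓ (E ⊔ ¬B)) unsat w.r.t. T
   apply at x₀: ¬(∀s.E)⊑¬E
   open: L(x₀) ⊇ {D, ¬B, ¬E, ∃r.¬C, ∃s.¬E, …} (+ ∃-successors)
2. Hence (¬(∀s.E) ⊓ D) ⊑ (¬E ⊓ B): not entailed.

No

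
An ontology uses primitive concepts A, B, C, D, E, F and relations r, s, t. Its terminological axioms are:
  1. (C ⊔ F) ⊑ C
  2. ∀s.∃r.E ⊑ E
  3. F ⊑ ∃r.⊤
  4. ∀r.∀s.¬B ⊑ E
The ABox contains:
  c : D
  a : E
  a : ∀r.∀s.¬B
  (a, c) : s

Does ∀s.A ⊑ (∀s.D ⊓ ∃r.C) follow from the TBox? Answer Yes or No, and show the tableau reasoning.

1. ∀s.A ⊑ (∀s.D ⊓ ∃r.C)  ⇔  (∀s.A ⊓ (∃s.¬D ⊔ ∀r.¬C)) unsat w.r.t. T
   open: L(x₀) ⊇ {¬C, ¬F, ∀s.A, ∃r.∃s.B, ∃s.¬D, …} (+ ∃-successors)
2. Hence ∀s.A ⊑ (∀s.D ⊓ ∃r.C): not entailed.

No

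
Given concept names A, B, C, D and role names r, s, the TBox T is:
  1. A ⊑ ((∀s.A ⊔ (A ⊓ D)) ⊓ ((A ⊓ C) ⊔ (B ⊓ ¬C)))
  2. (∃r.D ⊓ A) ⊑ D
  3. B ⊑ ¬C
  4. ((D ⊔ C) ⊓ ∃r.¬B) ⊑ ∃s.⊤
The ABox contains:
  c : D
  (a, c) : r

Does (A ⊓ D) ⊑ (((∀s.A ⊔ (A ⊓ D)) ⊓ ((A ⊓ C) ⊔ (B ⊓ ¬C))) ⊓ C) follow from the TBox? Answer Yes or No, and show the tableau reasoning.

No

1. (A ⊓ D) ⊑ (((∀s.A ⊔ (A ⊓ D)) ⊓ ((A ⊓ C) ⊔ (B ⊓ ¬C))) ⊓ C)  ⇔  ((A ⊓ D) ⊓ (((∃s.¬A ⊓ (¬A ⊔ ¬D)) ⊔ ((¬A ⊔ ¬C) ⊓ (¬B ⊔ C))) ⊔ ¬C)) unsat w.r.t. T
   apply at x₀: A⊑((∀s.A ⊔ (A ⊓ D)) ⊓ ((A ⊓ C) ⊔ (B ⊓ ¬C)))
   open: L(x₀) ⊇ {A, B, D, ¬C, ∀r.B}
2. Hence (A ⊓ D) ⊑ (((∀s.A ⊔ (A ⊓ D)) ⊓ ((A ⊓ C) ⊔ (B ⊓ ¬C))) ⊓ C): not entailed.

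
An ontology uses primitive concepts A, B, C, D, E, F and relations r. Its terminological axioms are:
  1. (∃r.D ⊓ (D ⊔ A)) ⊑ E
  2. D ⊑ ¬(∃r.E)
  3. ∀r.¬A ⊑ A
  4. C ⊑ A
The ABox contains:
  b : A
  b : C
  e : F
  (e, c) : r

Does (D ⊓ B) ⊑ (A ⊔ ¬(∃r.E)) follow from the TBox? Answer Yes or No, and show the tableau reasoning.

1. (D ⊓ B) ⊑ (A ⊔ ¬(∃r.E))  ⇔  ((D ⊓ B) ⊓ (¬A ⊓ ∃r.E)) unsat w.r.t. T
   all branches close; clash {A, ¬A} at x₀
2. Hence (D ⊓ B) ⊑ (A ⊔ ¬(∃r.E)): entailed.

Yes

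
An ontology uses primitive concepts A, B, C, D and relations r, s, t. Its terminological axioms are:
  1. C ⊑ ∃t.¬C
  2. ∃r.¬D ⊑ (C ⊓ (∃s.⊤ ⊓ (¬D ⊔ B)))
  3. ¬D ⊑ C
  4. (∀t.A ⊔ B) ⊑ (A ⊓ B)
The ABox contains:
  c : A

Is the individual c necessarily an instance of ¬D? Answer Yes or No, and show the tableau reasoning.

No

1. c : ¬D?  L(c) = {A} ∪ {D}
   open: L(c) ⊇ {A, D, ¬B, ¬C, ∀r.D, …} (+ ∃-successors) — c ∉ ¬D possible
2. Hence c : ¬D: not entailed.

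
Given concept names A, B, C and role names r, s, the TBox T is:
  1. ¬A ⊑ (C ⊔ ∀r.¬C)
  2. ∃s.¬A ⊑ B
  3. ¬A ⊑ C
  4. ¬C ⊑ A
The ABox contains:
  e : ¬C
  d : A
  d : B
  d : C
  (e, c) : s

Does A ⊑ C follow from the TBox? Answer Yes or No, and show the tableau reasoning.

No

1. A ⊑ C  ⇔  (A ⊓ ¬C) unsat w.r.t. T
   open: L(x₀) ⊇ {A, ¬C, ∀s.A}
2. Hence A ⊑ C: not entailed.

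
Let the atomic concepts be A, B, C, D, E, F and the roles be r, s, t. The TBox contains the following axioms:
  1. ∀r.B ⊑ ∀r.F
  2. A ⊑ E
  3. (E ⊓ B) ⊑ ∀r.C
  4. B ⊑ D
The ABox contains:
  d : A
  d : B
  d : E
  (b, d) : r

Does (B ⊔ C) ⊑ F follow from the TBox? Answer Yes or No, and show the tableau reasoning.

No

1. (B ⊔ C) ⊑ F  ⇔  ((B ⊔ C) ⊓ ¬F) unsat w.r.t. T
   open: L(x₀) ⊇ {B, D, ¬A, ¬E, ¬F, …} (+ ∃-successors)
2. Hence (B ⊔ C) ⊑ F: not entailed.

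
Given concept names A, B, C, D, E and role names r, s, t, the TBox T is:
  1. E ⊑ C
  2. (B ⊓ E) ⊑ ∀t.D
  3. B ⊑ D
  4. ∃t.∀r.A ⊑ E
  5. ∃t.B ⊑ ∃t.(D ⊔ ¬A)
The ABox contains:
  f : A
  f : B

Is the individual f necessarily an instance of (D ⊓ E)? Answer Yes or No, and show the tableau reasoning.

No

1. f : (D ⊓ E)?  L(f) = {A, B} ∪ {(¬D ⊔ ¬E)}
   apply at f: B⊑D
   open: L(f) ⊇ {A, B, D, ¬E, ∀t.¬B, …} — f ∉ (D ⊓ E) possible
2. Hence f : (D ⊓ E): not entailed.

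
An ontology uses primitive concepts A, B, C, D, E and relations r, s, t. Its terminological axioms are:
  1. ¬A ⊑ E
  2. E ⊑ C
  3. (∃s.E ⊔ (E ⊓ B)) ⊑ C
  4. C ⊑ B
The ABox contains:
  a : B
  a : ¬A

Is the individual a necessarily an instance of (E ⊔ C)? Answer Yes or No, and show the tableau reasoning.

1. a : (E ⊔ C)?  L(a) = {B, ¬A} ∪ {(¬E ⊓ ¬C)}
   clash {E, ¬E} at a — a ∈ (E ⊔ C)
2. Hence a : (E ⊔ C): entailed.

Yes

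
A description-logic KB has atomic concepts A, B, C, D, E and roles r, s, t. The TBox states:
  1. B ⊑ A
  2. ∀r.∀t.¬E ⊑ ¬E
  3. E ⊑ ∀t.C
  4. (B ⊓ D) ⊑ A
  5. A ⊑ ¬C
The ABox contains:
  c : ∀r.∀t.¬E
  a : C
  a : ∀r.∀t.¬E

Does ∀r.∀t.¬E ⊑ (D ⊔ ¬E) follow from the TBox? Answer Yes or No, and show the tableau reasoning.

1. ∀r.∀t.¬E ⊑ (D ⊔ ¬E)  ⇔  (∀r.∀t.¬E ⊓ (¬D ⊓ E)) unsat w.r.t. T
   all branches close; clash {E, ¬E} at x₀
2. Hence ∀r.∀t.¬E ⊑ (D ⊔ ¬E): entailed.

Yes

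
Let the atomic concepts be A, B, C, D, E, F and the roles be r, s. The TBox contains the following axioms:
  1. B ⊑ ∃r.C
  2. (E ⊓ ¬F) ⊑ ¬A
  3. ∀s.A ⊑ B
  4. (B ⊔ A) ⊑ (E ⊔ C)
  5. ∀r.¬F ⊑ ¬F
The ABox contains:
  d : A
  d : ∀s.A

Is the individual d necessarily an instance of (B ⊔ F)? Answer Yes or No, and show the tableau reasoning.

Yes

1. d : (B ⊔ F)?  L(d) = {A, ∀s.A} ∪ {(¬B ⊓ ¬F)}
   clash {A, ¬A} at d — d ∈ (B ⊔ F)
2. Hence d : (B ⊔ F): entailed.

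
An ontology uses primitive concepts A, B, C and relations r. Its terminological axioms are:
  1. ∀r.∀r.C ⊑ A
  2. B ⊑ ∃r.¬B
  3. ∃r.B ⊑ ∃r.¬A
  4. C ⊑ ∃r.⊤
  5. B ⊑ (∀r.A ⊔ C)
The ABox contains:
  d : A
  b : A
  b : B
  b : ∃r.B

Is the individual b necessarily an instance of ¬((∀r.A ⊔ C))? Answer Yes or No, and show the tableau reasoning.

No

1. b : ¬((∀r.A ⊔ C))?  L(b) = {A, B, ∃r.B} ∪ {(∀r.A ⊔ C)}
   apply at b: B⊑∃r.¬B; ∃r.B⊑∃r.¬A
   open: L(b) ⊇ {A, B, C, ∃r.B, ∃r.¬A, …} (+ ∃-successors) — b ∉ ¬((∀r.A ⊔ C)) possible
2. Hence b : ¬((∀r.A ⊔ C)): not entailed.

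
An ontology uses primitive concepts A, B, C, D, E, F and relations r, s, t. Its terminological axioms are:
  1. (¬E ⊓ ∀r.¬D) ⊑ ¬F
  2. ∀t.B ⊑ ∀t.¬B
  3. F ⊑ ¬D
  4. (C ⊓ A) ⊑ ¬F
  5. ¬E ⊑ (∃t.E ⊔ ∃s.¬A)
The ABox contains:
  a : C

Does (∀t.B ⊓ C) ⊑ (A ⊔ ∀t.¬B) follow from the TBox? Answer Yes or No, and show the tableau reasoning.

Yes

1. (∀t.B ⊓ C) ⊑ (A ⊔ ∀t.¬B)  ⇔  ((∀t.B ⊓ C) ⊓ (¬A ⊓ ∃t.B)) unsat w.r.t. T
   all branches close; clash {B, ¬B} at an ∃-successor
2. Hence (∀t.B ⊓ C) ⊑ (A ⊔ ∀t.¬B): entailed.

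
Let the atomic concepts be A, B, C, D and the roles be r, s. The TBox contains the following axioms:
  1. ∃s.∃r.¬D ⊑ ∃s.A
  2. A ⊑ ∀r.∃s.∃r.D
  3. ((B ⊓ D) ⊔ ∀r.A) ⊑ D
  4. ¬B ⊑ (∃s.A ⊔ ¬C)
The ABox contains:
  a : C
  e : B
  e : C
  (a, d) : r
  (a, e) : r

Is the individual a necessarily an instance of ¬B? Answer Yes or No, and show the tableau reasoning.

No

1. a : ¬B?  L(a) = {C} ∪ {B}
   open: L(a) ⊇ {B, C, ¬A, ¬D, ∀s.∀r.D, …} (+ ∃-successors) — a ∉ ¬B possible
2. Hence a : ¬B: not entailed.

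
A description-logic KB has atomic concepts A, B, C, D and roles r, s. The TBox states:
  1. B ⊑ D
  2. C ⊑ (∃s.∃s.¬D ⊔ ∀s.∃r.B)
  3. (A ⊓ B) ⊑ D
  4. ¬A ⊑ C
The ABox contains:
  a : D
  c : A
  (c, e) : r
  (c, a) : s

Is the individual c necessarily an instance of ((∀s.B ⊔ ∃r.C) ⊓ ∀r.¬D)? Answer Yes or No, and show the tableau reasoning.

1. c : ((∀s.B ⊔ ∃r.C) ⊓ ∀r.¬D)?  L(c) = {A} ∪ {((∃s.¬B ⊓ ∀r.¬C) ⊔ ∃r.D)}
   open: L(c) ⊇ {A, ¬B, ¬C, ∀r.¬C, ∃s.¬B} (+ ∃-successors) — c ∉ ((∀s.B ⊔ ∃r.C) ⊓ ∀r.¬D) possible
2. Hence c : ((∀s.B ⊔ ∃r.C) ⊓ ∀r.¬D): not entailed.

No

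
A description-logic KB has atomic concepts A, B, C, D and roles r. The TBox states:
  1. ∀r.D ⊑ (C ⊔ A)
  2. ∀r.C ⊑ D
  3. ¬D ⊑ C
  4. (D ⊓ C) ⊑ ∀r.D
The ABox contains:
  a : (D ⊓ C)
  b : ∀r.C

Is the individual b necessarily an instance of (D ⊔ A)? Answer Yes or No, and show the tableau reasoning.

1. b : (D ⊔ A)?  L(b) = {∀r.C} ∪ {(¬D ⊓ ¬A)}
   clash {D, ¬D} at b — b ∈ (D ⊔ A)
2. Hence b : (D ⊔ A): entailed.

Yes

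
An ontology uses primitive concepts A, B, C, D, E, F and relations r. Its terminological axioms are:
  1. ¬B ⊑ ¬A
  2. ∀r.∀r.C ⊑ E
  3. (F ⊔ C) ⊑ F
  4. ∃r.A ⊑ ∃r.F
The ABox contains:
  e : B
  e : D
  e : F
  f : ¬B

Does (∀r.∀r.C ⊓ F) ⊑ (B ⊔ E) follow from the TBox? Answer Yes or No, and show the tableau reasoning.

1. (∀r.∀r.C ⊓ F) ⊑ (B ⊔ E)  ⇔  ((∀r.∀r.C ⊓ F) ⊓ (¬B ⊓ ¬E)) unsat w.r.t. T
   all branches close; clash {E, ¬E} at x₀
2. Hence (∀r.∀r.C ⊓ F) ⊑ (B ⊔ E): entailed.

Yes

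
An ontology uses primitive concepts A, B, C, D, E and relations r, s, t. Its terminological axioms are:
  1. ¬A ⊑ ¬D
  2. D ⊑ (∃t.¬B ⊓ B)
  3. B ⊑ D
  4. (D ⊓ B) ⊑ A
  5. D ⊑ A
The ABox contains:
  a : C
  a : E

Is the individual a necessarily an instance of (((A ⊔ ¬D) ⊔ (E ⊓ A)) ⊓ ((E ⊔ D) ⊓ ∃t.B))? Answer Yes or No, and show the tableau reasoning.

No

1. a : (((A ⊔ ¬D) ⊔ (E ⊓ A)) ⊓ ((E ⊔ D) ⊓ ∃t.B))?  L(a) = {C, E} ∪ {(((¬A ⊓ D) ⊓ (¬E ⊔ ¬A)) ⊔ ((¬E ⊓ ¬D) ⊔ ∀t.¬B))}
   open: L(a) ⊇ {A, C, E, ¬B, ¬D, …} — a ∉ (((A ⊔ ¬D) ⊔ (E ⊓ A)) ⊓ ((E ⊔ D) ⊓ ∃t.B)) possible
2. Hence a : (((A ⊔ ¬D) ⊔ (E ⊓ A)) ⊓ ((E ⊔ D) ⊓ ∃t.B)): not entailed.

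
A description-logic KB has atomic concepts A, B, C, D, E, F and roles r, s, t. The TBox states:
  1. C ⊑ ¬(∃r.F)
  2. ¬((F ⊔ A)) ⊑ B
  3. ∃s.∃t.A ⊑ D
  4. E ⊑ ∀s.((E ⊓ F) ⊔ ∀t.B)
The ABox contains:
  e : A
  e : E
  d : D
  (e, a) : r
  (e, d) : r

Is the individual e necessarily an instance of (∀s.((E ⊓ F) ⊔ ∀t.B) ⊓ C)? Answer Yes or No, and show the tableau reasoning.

1. e : (∀s.((E ⊓ F) ⊔ ∀t.B) ⊓ C)?  L(e) = {A, E} ∪ {(∃s.((¬E ⊔ ¬F) ⊓ ∃t.¬B) ⊔ ¬C)}
   apply at e: E⊑∀s.((E ⊓ F) ⊔ ∀t.B)
   open: L(e) ⊇ {A, E, ¬C, ∀s.((E ⊓ F) ⊔ ∀t.B), ∀s.∀t.¬A} — e ∉ (∀s.((E ⊓ F) ⊔ ∀t.B) ⊓ C) possible
2. Hence e : (∀s.((E ⊓ F) ⊔ ∀t.B) ⊓ C): not entailed.

No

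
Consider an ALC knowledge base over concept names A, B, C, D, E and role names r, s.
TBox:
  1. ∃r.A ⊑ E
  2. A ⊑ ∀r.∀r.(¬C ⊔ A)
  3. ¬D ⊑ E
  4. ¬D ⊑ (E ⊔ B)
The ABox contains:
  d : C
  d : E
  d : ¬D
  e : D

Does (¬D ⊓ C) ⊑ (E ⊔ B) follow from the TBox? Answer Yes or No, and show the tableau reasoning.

Yes

1. (¬D ⊓ C) ⊑ (E ⊔ B)  ⇔  ((¬D ⊓ C) ⊓ (¬E ⊓ ¬B)) unsat w.r.t. T
   all branches close; clash {E, ¬E} at x₀
2. Hence (¬D ⊓ C) ⊑ (E ⊔ B): entailed.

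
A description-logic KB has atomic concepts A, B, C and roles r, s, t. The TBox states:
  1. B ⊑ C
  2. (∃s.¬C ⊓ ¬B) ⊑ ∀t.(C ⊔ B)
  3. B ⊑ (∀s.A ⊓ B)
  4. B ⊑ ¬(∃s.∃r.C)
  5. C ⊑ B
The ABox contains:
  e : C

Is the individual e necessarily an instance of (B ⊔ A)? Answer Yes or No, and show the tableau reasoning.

Yes

1. e : (B ⊔ A)?  L(e) = {C} ∪ {(¬B ⊓ ¬A)}
   clash {B, ¬B} at e — e ∈ (B ⊔ A)
2. Hence e : (B ⊔ A): entailed.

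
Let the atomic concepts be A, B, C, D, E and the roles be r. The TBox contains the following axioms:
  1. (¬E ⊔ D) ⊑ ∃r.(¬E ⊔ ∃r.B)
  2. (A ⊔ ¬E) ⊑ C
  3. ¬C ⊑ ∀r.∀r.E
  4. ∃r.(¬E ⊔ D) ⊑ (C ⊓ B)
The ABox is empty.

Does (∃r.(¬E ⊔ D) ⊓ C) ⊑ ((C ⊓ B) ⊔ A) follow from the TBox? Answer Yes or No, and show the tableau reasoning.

1. (∃r.(¬E ⊔ D) ⊓ C) ⊑ ((C ⊓ B) ⊔ A)  ⇔  ((∃r.(¬E ⊔ D) ⊓ C) ⊓ ((¬C ⊔ ¬B) ⊓ ¬A)) unsat w.r.t. T
   all branches close; clash {B, ¬B} at x₀
2. Hence (∃r.(¬E ⊔ D) ⊓ C) ⊑ ((C ⊓ B) ⊔ A): entailed.

Yes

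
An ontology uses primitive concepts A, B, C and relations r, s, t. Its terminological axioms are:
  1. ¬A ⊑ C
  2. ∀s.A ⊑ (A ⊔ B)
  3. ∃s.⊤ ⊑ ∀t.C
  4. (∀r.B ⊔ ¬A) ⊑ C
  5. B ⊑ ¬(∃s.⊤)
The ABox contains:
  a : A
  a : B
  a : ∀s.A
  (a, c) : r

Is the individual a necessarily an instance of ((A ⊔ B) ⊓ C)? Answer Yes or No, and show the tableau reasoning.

1. a : ((A ⊔ B) ⊓ C)?  L(a) = {A, B, ∀s.A} ∪ {((¬A ⊓ ¬B) ⊔ ¬C)}
   apply at a: ∀s.A⊑(A ⊔ B); B⊑¬(∃s.⊤)
   open: L(a) ⊇ {A, B, ¬C, ∀s.A, ∀s.⊥, …} (+ ∃-successors) — a ∉ ((A ⊔ B) ⊓ C) possible
2. Hence a : ((A ⊔ B) ⊓ C): not entailed.

No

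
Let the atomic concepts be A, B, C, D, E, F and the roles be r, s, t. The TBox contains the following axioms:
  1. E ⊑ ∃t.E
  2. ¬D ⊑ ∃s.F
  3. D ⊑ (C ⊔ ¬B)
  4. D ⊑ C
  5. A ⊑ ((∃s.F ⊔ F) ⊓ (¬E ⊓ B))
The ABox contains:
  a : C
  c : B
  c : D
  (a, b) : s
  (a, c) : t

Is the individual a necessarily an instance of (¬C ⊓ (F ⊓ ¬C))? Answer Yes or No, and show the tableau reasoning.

No

1. a : (¬C ⊓ (F ⊓ ¬C))?  L(a) = {C} ∪ {(C ⊔ (¬F ⊔ C))}
   open: L(a) ⊇ {C, D, ¬A, ¬E} — a ∉ (¬C ⊓ (F ⊓ ¬C)) possible
2. Hence a : (¬C ⊓ (F ⊓ ¬C)): not entailed.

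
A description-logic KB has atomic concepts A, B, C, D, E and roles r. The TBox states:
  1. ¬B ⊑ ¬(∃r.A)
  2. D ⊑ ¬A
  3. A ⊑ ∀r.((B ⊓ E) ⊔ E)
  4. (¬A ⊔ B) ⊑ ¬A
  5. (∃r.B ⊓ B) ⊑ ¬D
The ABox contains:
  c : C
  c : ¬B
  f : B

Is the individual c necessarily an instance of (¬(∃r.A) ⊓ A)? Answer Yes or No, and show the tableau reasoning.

No

1. c : (¬(∃r.A) ⊓ A)?  L(c) = {C, ¬B} ∪ {(∃r.A ⊔ ¬A)}
   apply at c: ¬B⊑¬(∃r.A)
   open: L(c) ⊇ {C, ¬A, ¬B, ¬D, ∀r.¬A} — c ∉ (¬(∃r.A) ⊓ A) possible
2. Hence c : (¬(∃r.A) ⊓ A): not entailed.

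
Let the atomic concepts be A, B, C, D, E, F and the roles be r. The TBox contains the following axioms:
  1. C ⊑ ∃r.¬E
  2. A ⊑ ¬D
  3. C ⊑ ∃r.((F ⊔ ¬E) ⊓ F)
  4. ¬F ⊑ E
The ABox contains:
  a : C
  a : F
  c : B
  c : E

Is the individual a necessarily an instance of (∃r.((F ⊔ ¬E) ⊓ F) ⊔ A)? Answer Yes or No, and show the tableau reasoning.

Yes

1. a : (∃r.((F ⊔ ¬E) ⊓ F) ⊔ A)?  L(a) = {C, F} ∪ {(∀r.((¬F ⊓ E) ⊔ ¬F) ⊓ ¬A)}
   clash {F, ¬F} at an ∃-successor — a ∈ (∃r.((F ⊔ ¬E) ⊓ F) ⊔ A)
2. Hence a : (∃r.((F ⊔ ¬E) ⊓ F) ⊔ A): entailed.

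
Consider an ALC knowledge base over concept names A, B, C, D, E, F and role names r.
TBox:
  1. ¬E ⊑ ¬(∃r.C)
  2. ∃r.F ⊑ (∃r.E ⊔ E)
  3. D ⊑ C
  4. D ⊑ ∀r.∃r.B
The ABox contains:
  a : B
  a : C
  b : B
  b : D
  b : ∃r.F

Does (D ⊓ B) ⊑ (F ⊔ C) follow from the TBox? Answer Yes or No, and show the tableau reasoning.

Yes

1. (D ⊓ B) ⊑ (F ⊔ C)  ⇔  ((D ⊓ B) ⊓ (¬F ⊓ ¬C)) unsat w.r.t. T
   all branches close; clash {C, ¬C} at x₀
2. Hence (D ⊓ B) ⊑ (F ⊔ C): entailed.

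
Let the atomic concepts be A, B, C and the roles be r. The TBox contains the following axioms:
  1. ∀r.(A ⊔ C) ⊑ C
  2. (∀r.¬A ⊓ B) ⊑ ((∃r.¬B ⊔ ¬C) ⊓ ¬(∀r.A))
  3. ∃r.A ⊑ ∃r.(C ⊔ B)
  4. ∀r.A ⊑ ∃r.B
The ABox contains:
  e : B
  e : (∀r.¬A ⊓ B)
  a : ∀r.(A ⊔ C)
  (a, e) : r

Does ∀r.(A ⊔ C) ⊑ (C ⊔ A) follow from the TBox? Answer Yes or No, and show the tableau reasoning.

Yes

1. ∀r.(A ⊔ C) ⊑ (C ⊔ A)  ⇔  (∀r.(A ⊔ C) ⊓ (¬C ⊓ ¬A)) unsat w.r.t. T
   all branches close; clash {C, ¬C} at x₀
2. Hence ∀r.(A ⊔ C) ⊑ (C ⊔ A): entailed.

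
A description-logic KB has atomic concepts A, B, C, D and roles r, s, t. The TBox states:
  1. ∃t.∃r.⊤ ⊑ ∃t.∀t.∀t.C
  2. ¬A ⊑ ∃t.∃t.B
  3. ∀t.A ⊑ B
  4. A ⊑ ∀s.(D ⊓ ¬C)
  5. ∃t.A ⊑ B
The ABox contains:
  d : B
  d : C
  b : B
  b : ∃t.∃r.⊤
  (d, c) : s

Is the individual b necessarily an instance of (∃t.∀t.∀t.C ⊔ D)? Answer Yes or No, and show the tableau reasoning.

Yes

1. b : (∃t.∀t.∀t.C ⊔ D)?  L(b) = {B, ∃t.∃r.⊤} ∪ {(∀t.∃t.∃t.¬C ⊓ ¬D)}
   clash {C, ¬C} at an ∃-successor — b ∈ (∃t.∀t.∀t.C ⊔ D)
2. Hence b : (∃t.∀t.∀t.C ⊔ D): entailed.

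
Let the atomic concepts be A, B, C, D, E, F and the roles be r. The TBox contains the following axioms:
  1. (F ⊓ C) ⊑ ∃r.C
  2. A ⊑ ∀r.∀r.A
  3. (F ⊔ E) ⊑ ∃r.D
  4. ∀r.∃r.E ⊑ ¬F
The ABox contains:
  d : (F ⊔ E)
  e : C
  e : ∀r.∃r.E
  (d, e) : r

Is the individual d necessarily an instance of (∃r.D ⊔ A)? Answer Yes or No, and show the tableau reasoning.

1. d : (∃r.D ⊔ A)?  L(d) = {(F ⊔ E)} ∪ {(∀r.¬D ⊓ ¬A)}
   clash {D, ¬D} at an ∃-successor — d ∈ (∃r.D ⊔ A)
2. Hence d : (∃r.D ⊔ A): entailed.

Yes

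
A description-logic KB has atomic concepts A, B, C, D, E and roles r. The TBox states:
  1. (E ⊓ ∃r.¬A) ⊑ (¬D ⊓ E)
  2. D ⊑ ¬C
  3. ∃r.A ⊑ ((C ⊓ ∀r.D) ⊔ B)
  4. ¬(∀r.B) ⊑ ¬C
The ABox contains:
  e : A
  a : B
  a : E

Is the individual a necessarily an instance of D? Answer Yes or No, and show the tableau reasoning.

1. a : D?  L(a) = {B, E} ∪ {¬D}
   open: L(a) ⊇ {B, E, ¬D, ∀r.A, ∀r.B, …} — a ∉ D possible
2. Hence a : D: not entailed.

No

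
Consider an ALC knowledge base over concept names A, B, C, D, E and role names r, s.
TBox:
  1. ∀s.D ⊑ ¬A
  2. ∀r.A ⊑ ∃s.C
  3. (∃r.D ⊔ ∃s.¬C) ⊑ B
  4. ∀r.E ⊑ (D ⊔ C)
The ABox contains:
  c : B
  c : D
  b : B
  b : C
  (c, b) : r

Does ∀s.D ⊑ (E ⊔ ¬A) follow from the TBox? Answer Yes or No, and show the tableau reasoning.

Yes

1. ∀s.D ⊑ (E ⊔ ¬A)  ⇔  (∀s.D ⊓ (¬E ⊓ A)) unsat w.r.t. T
   all branches close; clash {A, ¬A} at x₀
2. Hence ∀s.D ⊑ (E ⊔ ¬A): entailed.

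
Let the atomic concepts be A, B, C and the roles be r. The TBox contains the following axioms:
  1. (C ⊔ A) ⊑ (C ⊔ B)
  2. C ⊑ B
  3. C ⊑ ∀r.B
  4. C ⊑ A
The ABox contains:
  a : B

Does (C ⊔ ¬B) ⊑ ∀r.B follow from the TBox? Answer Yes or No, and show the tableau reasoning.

1. (C ⊔ ¬B) ⊑ ∀r.B  ⇔  ((C ⊔ ¬B) ⊓ ∃r.¬B) unsat w.r.t. T
   open: L(x₀) ⊇ {¬A, ¬B, ¬C, ∃r.¬B} (+ ∃-successors)
2. Hence (C ⊔ ¬B) ⊑ ∀r.B: not entailed.

No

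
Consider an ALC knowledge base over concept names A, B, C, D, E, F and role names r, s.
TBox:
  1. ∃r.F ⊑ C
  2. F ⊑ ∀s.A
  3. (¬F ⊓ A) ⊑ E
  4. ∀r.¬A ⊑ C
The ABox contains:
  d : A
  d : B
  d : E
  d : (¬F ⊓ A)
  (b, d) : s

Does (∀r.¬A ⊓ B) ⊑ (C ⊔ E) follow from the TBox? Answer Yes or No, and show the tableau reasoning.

Yes

1. (∀r.¬A ⊓ B) ⊑ (C ⊔ E)  ⇔  ((∀r.¬A ⊓ B) ⊓ (¬C ⊓ ¬E)) unsat w.r.t. T
   all branches close; clash {C, ¬C} at x₀
2. Hence (∀r.¬A ⊓ B) ⊑ (C ⊔ E): entailed.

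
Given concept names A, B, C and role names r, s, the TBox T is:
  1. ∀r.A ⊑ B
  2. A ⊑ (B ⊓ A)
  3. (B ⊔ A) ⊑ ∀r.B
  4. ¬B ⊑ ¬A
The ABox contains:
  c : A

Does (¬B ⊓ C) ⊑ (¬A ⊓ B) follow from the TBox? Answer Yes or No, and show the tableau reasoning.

1. (¬B ⊓ C) ⊑ (¬A ⊓ B)  ⇔  ((¬B ⊓ C) ⊓ (A ⊔ ¬B)) unsat w.r.t. T
   apply at x₀: ¬B⊑¬A
   open: L(x₀) ⊇ {C, ¬A, ¬B, ∃r.¬A} (+ ∃-successors)
2. Hence (¬B ⊓ C) ⊑ (¬A ⊓ B): not entailed.

No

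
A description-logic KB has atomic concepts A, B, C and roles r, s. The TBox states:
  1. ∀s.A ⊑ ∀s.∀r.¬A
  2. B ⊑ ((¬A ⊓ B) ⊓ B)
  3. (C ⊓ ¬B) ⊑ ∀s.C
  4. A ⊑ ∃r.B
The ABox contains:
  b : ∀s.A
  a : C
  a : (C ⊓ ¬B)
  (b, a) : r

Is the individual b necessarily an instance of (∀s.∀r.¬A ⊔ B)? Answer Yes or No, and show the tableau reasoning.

Yes

1. b : (∀s.∀r.¬A ⊔ B)?  L(b) = {∀s.A} ∪ {(∃s.∃r.A ⊓ ¬B)}
   clash {A, ¬A} at an ∃-successor — b ∈ (∀s.∀r.¬A ⊔ B)
2. Hence b : (∀s.∀r.¬A ⊔ B): entailed.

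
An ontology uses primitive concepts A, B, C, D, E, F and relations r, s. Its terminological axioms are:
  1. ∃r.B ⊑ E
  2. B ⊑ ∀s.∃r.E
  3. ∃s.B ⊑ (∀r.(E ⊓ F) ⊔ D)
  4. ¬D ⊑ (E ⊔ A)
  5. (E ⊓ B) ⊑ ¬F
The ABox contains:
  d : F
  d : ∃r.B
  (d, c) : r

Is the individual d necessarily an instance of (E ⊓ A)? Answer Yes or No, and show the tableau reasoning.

1. d : (E ⊓ A)?  L(d) = {F, ∃r.B} ∪ {(¬E ⊔ ¬A)}
   apply at d: ∃r.B⊑E
   open: L(d) ⊇ {D, E, F, ¬A, ¬B, …} (+ ∃-successors) — d ∉ (E ⊓ A) possible
2. Hence d : (E ⊓ A): not entailed.

No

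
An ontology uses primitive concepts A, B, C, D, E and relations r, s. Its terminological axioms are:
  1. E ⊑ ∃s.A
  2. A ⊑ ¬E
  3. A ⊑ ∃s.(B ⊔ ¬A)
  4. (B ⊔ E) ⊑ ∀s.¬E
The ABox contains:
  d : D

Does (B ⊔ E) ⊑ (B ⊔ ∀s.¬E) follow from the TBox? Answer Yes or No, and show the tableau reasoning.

Yes

1. (B ⊔ E) ⊑ (B ⊔ ∀s.¬E)  ⇔  ((B ⊔ E) ⊓ (¬B ⊓ ∃s.E)) unsat w.r.t. T
   all branches close; clash {E, ¬E} at x₀
2. Hence (B ⊔ E) ⊑ (B ⊔ ∀s.¬E): entailed.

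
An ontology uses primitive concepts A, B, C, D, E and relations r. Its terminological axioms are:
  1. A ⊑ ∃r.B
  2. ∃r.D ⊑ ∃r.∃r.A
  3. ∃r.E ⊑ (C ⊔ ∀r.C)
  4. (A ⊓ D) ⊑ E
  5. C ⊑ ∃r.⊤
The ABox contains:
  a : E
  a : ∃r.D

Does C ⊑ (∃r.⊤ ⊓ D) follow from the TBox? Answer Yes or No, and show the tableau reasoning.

1. C ⊑ (∃r.⊤ ⊓ D)  ⇔  (C ⊓ (∀r.⊥ ⊔ ¬D)) unsat w.r.t. T
   apply at x₀: C⊑∃r.⊤
   open: L(x₀) ⊇ {C, ¬A, ¬D, ∀r.¬D, ∀r.¬E, …} (+ ∃-successors)
2. Hence C ⊑ (∃r.⊤ ⊓ D): not entailed.

No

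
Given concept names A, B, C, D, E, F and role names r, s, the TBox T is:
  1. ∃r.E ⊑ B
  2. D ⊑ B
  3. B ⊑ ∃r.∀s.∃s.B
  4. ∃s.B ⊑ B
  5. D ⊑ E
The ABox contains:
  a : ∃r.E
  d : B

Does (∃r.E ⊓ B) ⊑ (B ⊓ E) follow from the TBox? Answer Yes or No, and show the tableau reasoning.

1. (∃r.E ⊓ B) ⊑ (B ⊓ E)  ⇔  ((∃r.E ⊓ B) ⊓ (¬B ⊔ ¬E)) unsat w.r.t. T
   apply at x₀: B⊑∃r.∀s.∃s.B
   open: L(x₀) ⊇ {B, ¬D, ¬E, ∃r.E, ∃r.∀s.∃s.B} (+ ∃-successors)
2. Hence (∃r.E ⊓ B) ⊑ (B ⊓ E): not entailed.

No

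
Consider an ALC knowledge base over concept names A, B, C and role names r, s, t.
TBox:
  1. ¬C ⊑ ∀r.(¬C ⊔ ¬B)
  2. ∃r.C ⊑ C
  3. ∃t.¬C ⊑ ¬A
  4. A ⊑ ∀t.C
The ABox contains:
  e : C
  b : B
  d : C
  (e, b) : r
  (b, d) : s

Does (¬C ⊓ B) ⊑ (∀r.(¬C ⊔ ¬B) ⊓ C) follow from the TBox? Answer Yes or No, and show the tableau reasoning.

1. (¬C ⊓ B) ⊑ (∀r.(¬C ⊔ ¬B) ⊓ C)  ⇔  ((¬C ⊓ B) ⊓ (∃r.(C ⊓ B) ⊔ ¬C)) unsat w.r.t. T
   apply at x₀: ¬C⊑∀r.(¬C ⊔ ¬B)
   open: L(x₀) ⊇ {B, ¬A, ¬C, ∀r.(¬C ⊔ ¬B), ∀r.¬C}
2. Hence (¬C ⊓ B) ⊑ (∀r.(¬C ⊔ ¬B) ⊓ C): not entailed.

No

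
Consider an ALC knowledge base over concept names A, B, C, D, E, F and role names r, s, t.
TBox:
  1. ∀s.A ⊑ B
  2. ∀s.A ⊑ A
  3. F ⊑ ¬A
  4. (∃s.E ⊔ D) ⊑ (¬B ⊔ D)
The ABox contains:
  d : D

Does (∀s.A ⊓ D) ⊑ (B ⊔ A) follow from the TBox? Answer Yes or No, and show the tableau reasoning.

Yes

1. (∀s.A ⊓ D) ⊑ (B ⊔ A)  ⇔  ((∀s.A ⊓ D) ⊓ (¬B ⊓ ¬A)) unsat w.r.t. T
   all branches close; clash {A, ¬A} at x₀
2. Hence (∀s.A ⊓ D) ⊑ (B ⊔ A): entailed.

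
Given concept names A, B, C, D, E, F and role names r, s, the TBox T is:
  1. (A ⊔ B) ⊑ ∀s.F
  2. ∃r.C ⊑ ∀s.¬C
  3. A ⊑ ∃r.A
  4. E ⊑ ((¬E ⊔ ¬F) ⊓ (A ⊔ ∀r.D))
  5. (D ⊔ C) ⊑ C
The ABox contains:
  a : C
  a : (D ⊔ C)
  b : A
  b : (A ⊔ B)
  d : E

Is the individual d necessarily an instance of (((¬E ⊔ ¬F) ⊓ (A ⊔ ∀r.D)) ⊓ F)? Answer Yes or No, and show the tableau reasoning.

1. d : (((¬E ⊔ ¬F) ⊓ (A ⊔ ∀r.D)) ⊓ F)?  L(d) = {E} ∪ {(((E ⊓ F) ⊔ (¬A ⊓ ∃r.¬D)) ⊔ ¬F)}
   apply at d: E⊑((¬E ⊔ ¬F) ⊓ (A ⊔ ∀r.D))
   open: L(d) ⊇ {E, ¬A, ¬B, ¬C, ¬D, …} — d ∉ (((¬E ⊔ ¬F) ⊓ (A ⊔ ∀r.D)) ⊓ F) possible
2. Hence d : (((¬E ⊔ ¬F) ⊓ (A ⊔ ∀r.D)) ⊓ F): not entailed.

No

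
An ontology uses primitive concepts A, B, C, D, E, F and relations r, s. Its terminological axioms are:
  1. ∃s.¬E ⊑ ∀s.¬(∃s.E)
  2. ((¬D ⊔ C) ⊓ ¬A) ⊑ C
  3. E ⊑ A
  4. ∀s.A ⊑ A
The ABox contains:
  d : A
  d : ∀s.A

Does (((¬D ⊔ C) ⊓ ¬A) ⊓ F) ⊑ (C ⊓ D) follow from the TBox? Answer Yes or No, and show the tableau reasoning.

1. (((¬D ⊔ C) ⊓ ¬A) ⊓ F) ⊑ (C ⊓ D)  ⇔  ((((¬D ⊔ C) ⊓ ¬A) ⊓ F) ⊓ (¬C ⊔ ¬D)) unsat w.r.t. T
   apply at x₀: ((¬D ⊔ C) ⊓ ¬A)⊑C
   open: L(x₀) ⊇ {C, F, ¬A, ¬D, ¬E, …} (+ ∃-successors)
2. Hence (((¬D ⊔ C) ⊓ ¬A) ⊓ F) ⊑ (C ⊓ D): not entailed.

No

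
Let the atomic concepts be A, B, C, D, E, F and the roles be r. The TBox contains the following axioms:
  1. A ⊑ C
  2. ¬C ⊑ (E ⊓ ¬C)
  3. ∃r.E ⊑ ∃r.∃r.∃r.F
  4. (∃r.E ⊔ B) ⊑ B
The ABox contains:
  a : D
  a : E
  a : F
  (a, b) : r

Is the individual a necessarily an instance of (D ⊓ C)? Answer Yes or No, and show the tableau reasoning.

1. a : (D ⊓ C)?  L(a) = {D, E, F} ∪ {(¬D ⊔ ¬C)}
   open: L(a) ⊇ {D, E, F, ¬A, ¬B, …} — a ∉ (D ⊓ C) possible
2. Hence a : (D ⊓ C): not entailed.

No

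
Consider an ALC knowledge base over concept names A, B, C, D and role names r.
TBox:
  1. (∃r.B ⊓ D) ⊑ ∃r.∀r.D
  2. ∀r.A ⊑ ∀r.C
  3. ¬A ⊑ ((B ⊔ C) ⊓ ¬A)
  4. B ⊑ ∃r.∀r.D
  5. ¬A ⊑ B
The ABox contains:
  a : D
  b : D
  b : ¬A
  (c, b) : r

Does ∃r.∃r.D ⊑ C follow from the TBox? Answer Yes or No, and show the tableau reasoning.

No

1. ∃r.∃r.D ⊑ C  ⇔  (∃r.∃r.D ⊓ ¬C) unsat w.r.t. T
   open: L(x₀) ⊇ {A, ¬B, ¬C, ¬D, ∃r.¬A, …} (+ ∃-successors)
2. Hence ∃r.∃r.D ⊑ C: not entailed.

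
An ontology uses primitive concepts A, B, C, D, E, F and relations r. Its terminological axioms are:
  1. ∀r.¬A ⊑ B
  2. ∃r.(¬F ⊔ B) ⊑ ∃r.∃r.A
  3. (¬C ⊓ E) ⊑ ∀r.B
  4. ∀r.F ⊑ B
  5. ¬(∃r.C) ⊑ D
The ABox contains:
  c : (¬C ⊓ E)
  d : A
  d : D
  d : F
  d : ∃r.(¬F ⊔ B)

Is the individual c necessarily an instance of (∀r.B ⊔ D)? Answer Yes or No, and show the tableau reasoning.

1. c : (∀r.B ⊔ D)?  L(c) = {(¬C ⊓ E)} ∪ {(∃r.¬B ⊓ ¬D)}
   clash {D, ¬D} at c — c ∈ (∀r.B ⊔ D)
2. Hence c : (∀r.B ⊔ D): entailed.

Yes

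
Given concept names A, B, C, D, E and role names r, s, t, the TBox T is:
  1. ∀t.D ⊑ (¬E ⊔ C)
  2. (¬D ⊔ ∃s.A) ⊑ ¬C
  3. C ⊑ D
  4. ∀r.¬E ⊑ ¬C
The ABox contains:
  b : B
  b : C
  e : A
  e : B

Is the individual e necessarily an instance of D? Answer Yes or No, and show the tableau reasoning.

No

1. e : D?  L(e) = {A, B} ∪ {¬D}
   open: L(e) ⊇ {A, B, ¬C, ¬D, ∃t.¬D} (+ ∃-successors) — e ∉ D possible
2. Hence e : D: not entailed.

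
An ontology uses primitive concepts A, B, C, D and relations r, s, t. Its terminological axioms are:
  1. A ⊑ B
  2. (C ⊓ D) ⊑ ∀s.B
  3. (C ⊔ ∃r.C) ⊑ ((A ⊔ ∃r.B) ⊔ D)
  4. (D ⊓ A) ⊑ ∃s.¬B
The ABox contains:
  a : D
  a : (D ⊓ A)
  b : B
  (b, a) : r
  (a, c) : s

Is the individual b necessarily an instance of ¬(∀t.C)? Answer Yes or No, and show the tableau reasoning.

1. b : ¬(∀t.C)?  L(b) = {B} ∪ {∀t.C}
   open: L(b) ⊇ {B, ¬C, ¬D, ∀r.¬C, ∀t.C} — b ∉ ¬(∀t.C) possible
2. Hence b : ¬(∀t.C): not entailed.

No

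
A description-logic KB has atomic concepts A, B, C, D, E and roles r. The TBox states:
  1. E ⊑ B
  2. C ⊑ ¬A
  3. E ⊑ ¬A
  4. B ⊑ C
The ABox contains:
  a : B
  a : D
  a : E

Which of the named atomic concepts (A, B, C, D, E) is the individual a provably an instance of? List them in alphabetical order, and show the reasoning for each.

{B, C, D, E}

1. a : A?  L(a) = {B, D, E} ∪ {¬A}
   apply at a: B⊑C
   open: L(a) ⊇ {B, C, D, E, ¬A} — a ∉ A possible
2. a : B?  L(a) = {B, D, E} ∪ {¬B}
   clash {B, ¬B} at a — a ∈ B
3. a : C?  L(a) = {B, D, E} ∪ {¬C}
   clash {C, ¬C} at a — a ∈ C
4. a : D?  L(a) = {B, D, E} ∪ {¬D}
   clash {D, ¬D} at a — a ∈ D
5. a : E?  L(a) = {B, D, E} ∪ {¬E}
   clash {E, ¬E} at a — a ∈ E
6. Entailed for a: {B, C, D, E}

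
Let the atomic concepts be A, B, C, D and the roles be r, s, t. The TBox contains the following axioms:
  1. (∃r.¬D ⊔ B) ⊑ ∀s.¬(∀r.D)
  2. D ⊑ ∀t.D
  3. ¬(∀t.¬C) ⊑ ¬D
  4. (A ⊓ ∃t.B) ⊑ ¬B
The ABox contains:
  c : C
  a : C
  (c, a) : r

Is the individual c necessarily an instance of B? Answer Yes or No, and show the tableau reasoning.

1. c : B?  L(c) = {C} ∪ {¬B}
   open: L(c) ⊇ {C, ¬B, ¬D, ∀r.D} — c ∉ B possible
2. Hence c : B: not entailed.

No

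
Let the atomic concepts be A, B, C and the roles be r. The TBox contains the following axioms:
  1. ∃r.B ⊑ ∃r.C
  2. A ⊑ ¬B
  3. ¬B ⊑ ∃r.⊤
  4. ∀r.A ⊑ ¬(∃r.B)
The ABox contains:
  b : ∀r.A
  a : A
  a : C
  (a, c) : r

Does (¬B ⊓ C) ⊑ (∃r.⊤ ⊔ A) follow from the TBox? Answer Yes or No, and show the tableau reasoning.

1. (¬B ⊓ C) ⊑ (∃r.⊤ ⊔ A)  ⇔  ((¬B ⊓ C) ⊓ (∀r.⊥ ⊓ ¬A)) unsat w.r.t. T
   all branches close; clash ⊥ at an ∃-successor
2. Hence (¬B ⊓ C) ⊑ (∃r.⊤ ⊔ A): entailed.

Yes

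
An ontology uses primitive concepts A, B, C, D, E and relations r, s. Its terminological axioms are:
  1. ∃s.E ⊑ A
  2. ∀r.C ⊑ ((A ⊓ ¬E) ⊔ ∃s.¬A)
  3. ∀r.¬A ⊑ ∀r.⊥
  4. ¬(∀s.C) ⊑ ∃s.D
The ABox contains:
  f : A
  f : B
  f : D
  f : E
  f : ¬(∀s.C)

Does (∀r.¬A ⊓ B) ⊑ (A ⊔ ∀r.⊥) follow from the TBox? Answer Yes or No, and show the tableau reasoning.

Yes

1. (∀r.¬A ⊓ B) ⊑ (A ⊔ ∀r.⊥)  ⇔  ((∀r.¬A ⊓ B) ⊓ (¬A ⊓ ∃r.⊤)) unsat w.r.t. T
   all branches close; clash {A, ¬A} at x₀
2. Hence (∀r.¬A ⊓ B) ⊑ (A ⊔ ∀r.⊥): entailed.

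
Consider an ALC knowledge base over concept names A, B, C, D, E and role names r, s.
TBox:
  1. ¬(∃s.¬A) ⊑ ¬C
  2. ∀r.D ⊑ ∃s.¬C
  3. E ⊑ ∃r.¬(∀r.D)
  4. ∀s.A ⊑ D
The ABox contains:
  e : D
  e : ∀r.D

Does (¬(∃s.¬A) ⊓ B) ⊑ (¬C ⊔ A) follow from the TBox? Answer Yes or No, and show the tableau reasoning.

1. (¬(∃s.¬A) ⊓ B) ⊑ (¬C ⊔ A)  ⇔  ((∀s.A ⊓ B) ⊓ (C ⊓ ¬A)) unsat w.r.t. T
   all branches close; clash {C, ¬C} at x₀
2. Hence (¬(∃s.¬A) ⊓ B) ⊑ (¬C ⊔ A): entailed.

Yes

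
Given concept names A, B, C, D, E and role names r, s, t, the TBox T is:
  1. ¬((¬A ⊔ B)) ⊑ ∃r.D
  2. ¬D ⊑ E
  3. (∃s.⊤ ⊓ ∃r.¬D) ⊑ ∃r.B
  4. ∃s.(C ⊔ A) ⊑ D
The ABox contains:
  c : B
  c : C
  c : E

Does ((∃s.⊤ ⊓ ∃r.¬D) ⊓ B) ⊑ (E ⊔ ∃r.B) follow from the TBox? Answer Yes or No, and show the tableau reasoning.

Yes

1. ((∃s.⊤ ⊓ ∃r.¬D) ⊓ B) ⊑ (E ⊔ ∃r.B)  ⇔  (((∃s.⊤ ⊓ ∃r.¬D) ⊓ B) ⊓ (¬E ⊓ ∀r.¬B)) unsat w.r.t. T
   all branches close; clash {E, ¬E} at x₀
2. Hence ((∃s.⊤ ⊓ ∃r.¬D) ⊓ B) ⊑ (E ⊔ ∃r.B): entailed.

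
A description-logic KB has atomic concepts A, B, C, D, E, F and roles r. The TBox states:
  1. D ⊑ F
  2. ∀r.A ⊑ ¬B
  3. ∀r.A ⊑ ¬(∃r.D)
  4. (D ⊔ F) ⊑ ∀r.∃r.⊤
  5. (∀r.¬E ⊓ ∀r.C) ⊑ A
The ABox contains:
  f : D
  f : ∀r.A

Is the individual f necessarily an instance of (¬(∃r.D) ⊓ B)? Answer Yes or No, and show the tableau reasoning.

No

1. f : (¬(∃r.D) ⊓ B)?  L(f) = {D, ∀r.A} ∪ {(∃r.D ⊔ ¬B)}
   apply at f: D⊑F; ∀r.A⊑¬B; ∀r.A⊑¬(∃r.D)
   open: L(f) ⊇ {D, F, ¬B, ∀r.A, ∀r.¬D, …} (+ ∃-successors) — f ∉ (¬(∃r.D) ⊓ B) possible
2. Hence f : (¬(∃r.D) ⊓ B): not entailed.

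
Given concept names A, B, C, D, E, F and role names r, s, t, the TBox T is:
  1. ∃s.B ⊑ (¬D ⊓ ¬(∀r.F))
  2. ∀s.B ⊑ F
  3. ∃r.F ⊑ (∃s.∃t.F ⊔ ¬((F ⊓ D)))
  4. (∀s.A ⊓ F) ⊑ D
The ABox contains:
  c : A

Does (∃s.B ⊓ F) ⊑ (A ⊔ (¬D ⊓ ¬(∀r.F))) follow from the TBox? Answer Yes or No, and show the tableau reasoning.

1. (∃s.B ⊓ F) ⊑ (A ⊔ (¬D ⊓ ¬(∀r.F)))  ⇔  ((∃s.B ⊓ F) ⊓ (¬A ⊓ (D ⊔ ∀r.F))) unsat w.r.t. T
   all branches close; clash {D, ¬D} at x₀
2. Hence (∃s.B ⊓ F) ⊑ (A ⊔ (¬D ⊓ ¬(∀r.F))): entailed.

Yes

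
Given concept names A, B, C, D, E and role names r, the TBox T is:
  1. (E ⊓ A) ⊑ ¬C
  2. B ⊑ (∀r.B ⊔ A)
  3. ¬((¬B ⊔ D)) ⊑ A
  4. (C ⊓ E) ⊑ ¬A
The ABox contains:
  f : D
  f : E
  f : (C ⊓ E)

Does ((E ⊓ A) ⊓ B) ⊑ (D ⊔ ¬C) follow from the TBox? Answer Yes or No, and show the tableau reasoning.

1. ((E ⊓ A) ⊓ B) ⊑ (D ⊔ ¬C)  ⇔  (((E ⊓ A) ⊓ B) ⊓ (¬D ⊓ C)) unsat w.r.t. T
   all branches close; clash {A, ¬A} at x₀
2. Hence ((E ⊓ A) ⊓ B) ⊑ (D ⊔ ¬C): entailed.

Yes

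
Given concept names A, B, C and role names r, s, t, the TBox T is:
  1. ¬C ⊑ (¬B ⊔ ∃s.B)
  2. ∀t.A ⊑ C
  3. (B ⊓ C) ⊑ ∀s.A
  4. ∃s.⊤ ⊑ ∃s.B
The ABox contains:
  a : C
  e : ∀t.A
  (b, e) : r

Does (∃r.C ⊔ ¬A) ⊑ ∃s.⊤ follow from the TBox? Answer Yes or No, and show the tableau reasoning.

No

1. (∃r.C ⊔ ¬A) ⊑ ∃s.⊤  ⇔  ((∃r.C ⊔ ¬A) ⊓ ∀s.⊥) unsat w.r.t. T
   open: L(x₀) ⊇ {C, ¬B, ∀s.⊥, ∃r.C} (+ ∃-successors)
2. Hence (∃r.C ⊔ ¬A) ⊑ ∃s.⊤: not entailed.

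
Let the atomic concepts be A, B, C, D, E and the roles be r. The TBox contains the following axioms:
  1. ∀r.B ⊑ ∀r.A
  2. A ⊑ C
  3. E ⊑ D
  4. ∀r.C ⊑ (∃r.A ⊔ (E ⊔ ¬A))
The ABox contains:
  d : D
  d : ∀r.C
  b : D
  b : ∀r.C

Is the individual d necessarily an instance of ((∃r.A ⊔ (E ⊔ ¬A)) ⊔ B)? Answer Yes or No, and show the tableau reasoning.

1. d : ((∃r.A ⊔ (E ⊔ ¬A)) ⊔ B)?  L(d) = {D, ∀r.C} ∪ {((∀r.¬A ⊓ (¬E ⊓ A)) ⊓ ¬B)}
   clash {A, ¬A} at d — d ∈ ((∃r.A ⊔ (E ⊔ ¬A)) ⊔ B)
2. Hence d : ((∃r.A ⊔ (E ⊔ ¬A)) ⊔ B): entailed.

Yes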